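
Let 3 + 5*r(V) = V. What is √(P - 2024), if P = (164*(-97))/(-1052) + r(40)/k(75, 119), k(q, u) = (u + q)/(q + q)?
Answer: I*√1303676642830/25511 ≈ 44.757*I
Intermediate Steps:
r(V) = -⅗ + V/5
k(q, u) = (q + u)/(2*q) (k(q, u) = (q + u)/((2*q)) = (q + u)*(1/(2*q)) = (q + u)/(2*q))
P = 531734/25511 (P = (164*(-97))/(-1052) + (-⅗ + (⅕)*40)/(((½)*(75 + 119)/75)) = -15908*(-1/1052) + (-⅗ + 8)/(((½)*(1/75)*194)) = 3977/263 + 37/(5*(97/75)) = 3977/263 + (37/5)*(75/97) = 3977/263 + 555/97 = 531734/25511 ≈ 20.843)
√(P - 2024) = √(531734/25511 - 2024) = √(-51102530/25511) = I*√1303676642830/25511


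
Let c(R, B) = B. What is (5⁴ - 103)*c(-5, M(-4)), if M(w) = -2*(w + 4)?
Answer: 0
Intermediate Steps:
M(w) = -8 - 2*w (M(w) = -2*(4 + w) = -8 - 2*w)
(5⁴ - 103)*c(-5, M(-4)) = (5⁴ - 103)*(-8 - 2*(-4)) = (625 - 103)*(-8 + 8) = 522*0 = 0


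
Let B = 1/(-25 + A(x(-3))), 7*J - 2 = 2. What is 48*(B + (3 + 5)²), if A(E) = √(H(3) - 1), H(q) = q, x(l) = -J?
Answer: 1912656/623 - 48*√2/623 ≈ 3070.0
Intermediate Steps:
J = 4/7 (J = 2/7 + (⅐)*2 = 2/7 + 2/7 = 4/7 ≈ 0.57143)
x(l) = -4/7 (x(l) = -1*4/7 = -4/7)
A(E) = √2 (A(E) = √(3 - 1) = √2)
B = 1/(-25 + √2) ≈ -0.042398
48*(B + (3 + 5)²) = 48*((-25/623 - √2/623) + (3 + 5)²) = 48*((-25/623 - √2/623) + 8²) = 48*((-25/623 - √2/623) + 64) = 48*(39847/623 - √2/623) = 1912656/623 - 48*√2/623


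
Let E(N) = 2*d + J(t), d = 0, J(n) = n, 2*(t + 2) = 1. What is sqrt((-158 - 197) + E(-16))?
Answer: I*sqrt(1426)/2 ≈ 18.881*I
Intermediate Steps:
t = -3/2 (t = -2 + (1/2)*1 = -2 + 1/2 = -3/2 ≈ -1.5000)
E(N) = -3/2 (E(N) = 2*0 - 3/2 = 0 - 3/2 = -3/2)
sqrt((-158 - 197) + E(-16)) = sqrt((-158 - 197) - 3/2) = sqrt(-355 - 3/2) = sqrt(-713/2) = I*sqrt(1426)/2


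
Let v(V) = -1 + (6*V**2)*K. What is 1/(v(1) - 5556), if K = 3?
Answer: -1/5539 ≈ -0.00018054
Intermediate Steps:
v(V) = -1 + 18*V**2 (v(V) = -1 + (6*V**2)*3 = -1 + 18*V**2)
1/(v(1) - 5556) = 1/((-1 + 18*1**2) - 5556) = 1/((-1 + 18*1) - 5556) = 1/((-1 + 18) - 5556) = 1/(17 - 5556) = 1/(-5539) = -1/5539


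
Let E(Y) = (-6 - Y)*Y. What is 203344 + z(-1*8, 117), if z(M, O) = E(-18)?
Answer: 203128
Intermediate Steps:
E(Y) = Y*(-6 - Y)
z(M, O) = -216 (z(M, O) = -1*(-18)*(6 - 18) = -1*(-18)*(-12) = -216)
203344 + z(-1*8, 117) = 203344 - 216 = 203128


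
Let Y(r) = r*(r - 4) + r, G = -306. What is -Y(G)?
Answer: -94554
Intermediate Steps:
Y(r) = r + r*(-4 + r) (Y(r) = r*(-4 + r) + r = r + r*(-4 + r))
-Y(G) = -(-306)*(-3 - 306) = -(-306)*(-309) = -1*94554 = -94554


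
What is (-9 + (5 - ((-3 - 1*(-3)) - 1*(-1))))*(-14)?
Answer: 70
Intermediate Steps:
(-9 + (5 - ((-3 - 1*(-3)) - 1*(-1))))*(-14) = (-9 + (5 - ((-3 + 3) + 1)))*(-14) = (-9 + (5 - (0 + 1)))*(-14) = (-9 + (5 - 1*1))*(-14) = (-9 + (5 - 1))*(-14) = (-9 + 4)*(-14) = -5*(-14) = 70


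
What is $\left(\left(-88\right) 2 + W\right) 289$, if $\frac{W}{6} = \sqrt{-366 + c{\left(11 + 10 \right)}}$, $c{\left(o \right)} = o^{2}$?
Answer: $-50864 + 8670 \sqrt{3} \approx -35847.0$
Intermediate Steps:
$W = 30 \sqrt{3}$ ($W = 6 \sqrt{-366 + \left(11 + 10\right)^{2}} = 6 \sqrt{-366 + 21^{2}} = 6 \sqrt{-366 + 441} = 6 \sqrt{75} = 6 \cdot 5 \sqrt{3} = 30 \sqrt{3} \approx 51.962$)
$\left(\left(-88\right) 2 + W\right) 289 = \left(\left(-88\right) 2 + 30 \sqrt{3}\right) 289 = \left(-176 + 30 \sqrt{3}\right) 289 = -50864 + 8670 \sqrt{3}$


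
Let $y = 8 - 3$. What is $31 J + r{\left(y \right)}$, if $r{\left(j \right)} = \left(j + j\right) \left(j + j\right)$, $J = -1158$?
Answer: $-35798$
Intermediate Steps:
$y = 5$
$r{\left(j \right)} = 4 j^{2}$ ($r{\left(j \right)} = 2 j 2 j = 4 j^{2}$)
$31 J + r{\left(y \right)} = 31 \left(-1158\right) + 4 \cdot 5^{2} = -35898 + 4 \cdot 25 = -35898 + 100 = -35798$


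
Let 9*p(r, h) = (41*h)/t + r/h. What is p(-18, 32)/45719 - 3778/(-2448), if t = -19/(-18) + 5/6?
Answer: 172915157/111920112 ≈ 1.5450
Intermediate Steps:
t = 17/9 (t = -19*(-1/18) + 5*(⅙) = 19/18 + ⅚ = 17/9 ≈ 1.8889)
p(r, h) = 41*h/17 + r/(9*h) (p(r, h) = ((41*h)/(17/9) + r/h)/9 = ((41*h)*(9/17) + r/h)/9 = (369*h/17 + r/h)/9 = 41*h/17 + r/(9*h))
p(-18, 32)/45719 - 3778/(-2448) = ((41/17)*32 + (⅑)*(-18)/32)/45719 - 3778/(-2448) = (1312/17 + (⅑)*(-18)*(1/32))*(1/45719) - 3778*(-1/2448) = (1312/17 - 1/16)*(1/45719) + 1889/1224 = (20975/272)*(1/45719) + 1889/1224 = 20975/12435568 + 1889/1224 = 172915157/111920112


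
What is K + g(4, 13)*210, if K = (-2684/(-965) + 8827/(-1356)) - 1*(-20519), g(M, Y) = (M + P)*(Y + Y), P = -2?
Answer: 41134310509/1308540 ≈ 31435.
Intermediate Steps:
g(M, Y) = 2*Y*(-2 + M) (g(M, Y) = (M - 2)*(Y + Y) = (-2 + M)*(2*Y) = 2*Y*(-2 + M))
K = 26845053709/1308540 (K = (-2684*(-1/965) + 8827*(-1/1356)) + 20519 = (2684/965 - 8827/1356) + 20519 = -4878551/1308540 + 20519 = 26845053709/1308540 ≈ 20515.)
K + g(4, 13)*210 = 26845053709/1308540 + (2*13*(-2 + 4))*210 = 26845053709/1308540 + (2*13*2)*210 = 26845053709/1308540 + 52*210 = 26845053709/1308540 + 10920 = 41134310509/1308540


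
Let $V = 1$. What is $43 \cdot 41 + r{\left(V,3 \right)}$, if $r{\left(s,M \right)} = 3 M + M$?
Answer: $1775$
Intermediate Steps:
$r{\left(s,M \right)} = 4 M$
$43 \cdot 41 + r{\left(V,3 \right)} = 43 \cdot 41 + 4 \cdot 3 = 1763 + 12 = 1775$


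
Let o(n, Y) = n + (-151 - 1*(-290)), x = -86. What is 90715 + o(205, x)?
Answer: 91059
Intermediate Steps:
o(n, Y) = 139 + n (o(n, Y) = n + (-151 + 290) = n + 139 = 139 + n)
90715 + o(205, x) = 90715 + (139 + 205) = 90715 + 344 = 91059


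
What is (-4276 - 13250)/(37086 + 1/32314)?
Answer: -566335164/1198397005 ≈ -0.47258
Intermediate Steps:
(-4276 - 13250)/(37086 + 1/32314) = -17526/(37086 + 1/32314) = -17526/1198397005/32314 = -17526*32314/1198397005 = -566335164/1198397005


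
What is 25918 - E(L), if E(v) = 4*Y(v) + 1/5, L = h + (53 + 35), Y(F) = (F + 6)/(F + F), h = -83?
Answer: 129567/5 ≈ 25913.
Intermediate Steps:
Y(F) = (6 + F)/(2*F) (Y(F) = (6 + F)/((2*F)) = (6 + F)*(1/(2*F)) = (6 + F)/(2*F))
L = 5 (L = -83 + (53 + 35) = -83 + 88 = 5)
E(v) = ⅕ + 2*(6 + v)/v (E(v) = 4*((6 + v)/(2*v)) + 1/5 = 2*(6 + v)/v + ⅕ = ⅕ + 2*(6 + v)/v)
25918 - E(L) = 25918 - (11/5 + 12/5) = 25918 - 1*23/5 = 25918 - 23/5 = 129567/5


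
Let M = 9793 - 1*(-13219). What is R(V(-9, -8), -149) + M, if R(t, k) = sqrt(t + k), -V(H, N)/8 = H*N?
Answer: 23012 + 5*I*sqrt(29) ≈ 23012.0 + 26.926*I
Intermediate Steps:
M = 23012 (M = 9793 + 13219 = 23012)
V(H, N) = -8*H*N
R(t, k) = sqrt(k + t)
R(V(-9, -8), -149) + M = sqrt(-149 - 8*(-9)*(-8)) + 23012 = sqrt(-149 - 576) + 23012 = sqrt(-725) + 23012 = 5*I*sqrt(29) + 23012 = 23012 + 5*I*sqrt(29)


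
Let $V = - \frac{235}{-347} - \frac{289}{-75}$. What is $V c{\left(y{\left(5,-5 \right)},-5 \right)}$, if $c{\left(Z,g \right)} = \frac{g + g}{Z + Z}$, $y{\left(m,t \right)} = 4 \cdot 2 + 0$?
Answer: $- \frac{29477}{10410} \approx -2.8316$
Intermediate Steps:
$y{\left(m,t \right)} = 8$ ($y{\left(m,t \right)} = 8 + 0 = 8$)
$c{\left(Z,g \right)} = \frac{g}{Z}$ ($c{\left(Z,g \right)} = \frac{2 g}{2 Z} = 2 g \frac{1}{2 Z} = \frac{g}{Z}$)
$V = \frac{117908}{26025}$ ($V = \left(-235\right) \left(- \frac{1}{347}\right) - - \frac{289}{75} = \frac{235}{347} + \frac{289}{75} = \frac{117908}{26025} \approx 4.5306$)
$V c{\left(y{\left(5,-5 \right)},-5 \right)} = \frac{117908 \left(- \frac{5}{8}\right)}{26025} = \frac{117908 \left(\left(-5\right) \frac{1}{8}\right)}{26025} = \frac{117908}{26025} \left(- \frac{5}{8}\right) = - \frac{29477}{10410}$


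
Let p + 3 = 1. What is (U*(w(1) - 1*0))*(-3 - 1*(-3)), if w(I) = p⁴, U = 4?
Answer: 0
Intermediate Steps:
p = -2 (p = -3 + 1 = -2)
w(I) = 16 (w(I) = (-2)⁴ = 16)
(U*(w(1) - 1*0))*(-3 - 1*(-3)) = (4*(16 - 1*0))*(-3 - 1*(-3)) = (4*(16 + 0))*(-3 + 3) = (4*16)*0 = 64*0 = 0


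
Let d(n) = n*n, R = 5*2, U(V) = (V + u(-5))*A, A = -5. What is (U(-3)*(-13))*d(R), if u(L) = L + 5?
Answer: -19500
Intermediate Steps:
u(L) = 5 + L
U(V) = -5*V (U(V) = (V + (5 - 5))*(-5) = (V + 0)*(-5) = V*(-5) = -5*V)
R = 10
d(n) = n**2
(U(-3)*(-13))*d(R) = (-5*(-3)*(-13))*10**2 = (15*(-13))*100 = -195*100 = -19500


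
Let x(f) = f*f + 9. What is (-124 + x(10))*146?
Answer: -2190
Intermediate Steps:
x(f) = 9 + f**2 (x(f) = f**2 + 9 = 9 + f**2)
(-124 + x(10))*146 = (-124 + (9 + 10**2))*146 = (-124 + (9 + 100))*146 = (-124 + 109)*146 = -15*146 = -2190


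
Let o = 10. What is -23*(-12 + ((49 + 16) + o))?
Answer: -1449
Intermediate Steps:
-23*(-12 + ((49 + 16) + o)) = -23*(-12 + ((49 + 16) + 10)) = -23*(-12 + (65 + 10)) = -23*(-12 + 75) = -23*63 = -1449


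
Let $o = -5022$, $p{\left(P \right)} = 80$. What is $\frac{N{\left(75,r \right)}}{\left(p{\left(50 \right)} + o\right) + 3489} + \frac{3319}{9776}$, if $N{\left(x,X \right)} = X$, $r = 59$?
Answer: $\frac{4245723}{14204528} \approx 0.2989$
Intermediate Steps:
$\frac{N{\left(75,r \right)}}{\left(p{\left(50 \right)} + o\right) + 3489} + \frac{3319}{9776} = \frac{59}{\left(80 - 5022\right) + 3489} + \frac{3319}{9776} = \frac{59}{-4942 + 3489} + 3319 \cdot \frac{1}{9776} = \frac{59}{-1453} + \frac{3319}{9776} = 59 \left(- \frac{1}{1453}\right) + \frac{3319}{9776} = - \frac{59}{1453} + \frac{3319}{9776} = \frac{4245723}{14204528}$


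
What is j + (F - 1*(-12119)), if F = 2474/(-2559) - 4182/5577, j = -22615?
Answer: -49939538188/4757181 ≈ -10498.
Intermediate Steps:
F = -8166412/4757181 (F = 2474*(-1/2559) - 4182*1/5577 = -2474/2559 - 1394/1859 = -8166412/4757181 ≈ -1.7167)
j + (F - 1*(-12119)) = -22615 + (-8166412/4757181 - 1*(-12119)) = -22615 + (-8166412/4757181 + 12119) = -22615 + 57644110127/4757181 = -49939538188/4757181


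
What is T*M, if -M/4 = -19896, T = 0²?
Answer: 0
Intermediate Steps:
T = 0
M = 79584 (M = -4*(-19896) = 79584)
T*M = 0*79584 = 0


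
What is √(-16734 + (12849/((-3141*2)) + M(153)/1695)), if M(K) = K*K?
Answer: I*√23406935916745830/1183110 ≈ 129.31*I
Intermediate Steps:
M(K) = K²
√(-16734 + (12849/((-3141*2)) + M(153)/1695)) = √(-16734 + (12849/((-3141*2)) + 153²/1695)) = √(-16734 + (12849/(-6282) + 23409*(1/1695))) = √(-16734 + (12849*(-1/6282) + 7803/565)) = √(-16734 + (-4283/2094 + 7803/565)) = √(-16734 + 13919587/1183110) = √(-19784243153/1183110) = I*√23406935916745830/1183110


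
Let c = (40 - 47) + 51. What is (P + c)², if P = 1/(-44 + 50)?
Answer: 70225/36 ≈ 1950.7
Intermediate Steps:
P = ⅙ (P = 1/6 = ⅙ ≈ 0.16667)
c = 44 (c = -7 + 51 = 44)
(P + c)² = (⅙ + 44)² = (265/6)² = 70225/36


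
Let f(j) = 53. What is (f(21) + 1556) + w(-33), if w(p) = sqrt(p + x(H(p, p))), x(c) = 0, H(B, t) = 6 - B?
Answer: 1609 + I*sqrt(33) ≈ 1609.0 + 5.7446*I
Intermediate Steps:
w(p) = sqrt(p) (w(p) = sqrt(p + 0) = sqrt(p))
(f(21) + 1556) + w(-33) = (53 + 1556) + sqrt(-33) = 1609 + I*sqrt(33)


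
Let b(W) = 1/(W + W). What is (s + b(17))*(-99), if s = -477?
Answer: 1605483/34 ≈ 47220.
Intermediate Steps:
b(W) = 1/(2*W)
(s + b(17))*(-99) = (-477 + (½)/17)*(-99) = (-477 + (½)*(1/17))*(-99) = (-477 + 1/34)*(-99) = -16217/34*(-99) = 1605483/34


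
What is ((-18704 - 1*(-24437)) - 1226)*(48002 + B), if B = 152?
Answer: 217030078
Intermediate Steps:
((-18704 - 1*(-24437)) - 1226)*(48002 + B) = ((-18704 - 1*(-24437)) - 1226)*(48002 + 152) = ((-18704 + 24437) - 1226)*48154 = (5733 - 1226)*48154 = 4507*48154 = 217030078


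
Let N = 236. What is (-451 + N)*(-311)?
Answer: 66865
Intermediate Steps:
(-451 + N)*(-311) = (-451 + 236)*(-311) = -215*(-311) = 66865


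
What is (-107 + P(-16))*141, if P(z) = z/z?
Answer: -14946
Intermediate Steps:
P(z) = 1
(-107 + P(-16))*141 = (-107 + 1)*141 = -106*141 = -14946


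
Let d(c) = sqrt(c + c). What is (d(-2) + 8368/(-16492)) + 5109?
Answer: 21062315/4123 + 2*I ≈ 5108.5 + 2.0*I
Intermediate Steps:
d(c) = sqrt(2)*sqrt(c) (d(c) = sqrt(2*c) = sqrt(2)*sqrt(c))
(d(-2) + 8368/(-16492)) + 5109 = (sqrt(2)*sqrt(-2) + 8368/(-16492)) + 5109 = (sqrt(2)*(I*sqrt(2)) + 8368*(-1/16492)) + 5109 = (2*I - 2092/4123) + 5109 = (-2092/4123 + 2*I) + 5109 = 21062315/4123 + 2*I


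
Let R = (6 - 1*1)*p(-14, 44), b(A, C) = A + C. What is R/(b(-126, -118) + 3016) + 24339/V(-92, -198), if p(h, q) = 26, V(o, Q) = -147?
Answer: -229417/1386 ≈ -165.52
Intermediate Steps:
R = 130 (R = (6 - 1*1)*26 = (6 - 1)*26 = 5*26 = 130)
R/(b(-126, -118) + 3016) + 24339/V(-92, -198) = 130/((-126 - 118) + 3016) + 24339/(-147) = 130/(-244 + 3016) + 24339*(-1/147) = 130/2772 - 1159/7 = 130*(1/2772) - 1159/7 = 65/1386 - 1159/7 = -229417/1386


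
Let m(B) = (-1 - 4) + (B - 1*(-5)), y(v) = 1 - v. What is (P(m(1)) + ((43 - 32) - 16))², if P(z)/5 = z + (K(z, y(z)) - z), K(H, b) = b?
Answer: 25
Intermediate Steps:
m(B) = B (m(B) = -5 + (B + 5) = -5 + (5 + B) = B)
P(z) = 5 - 5*z (P(z) = 5*(z + ((1 - z) - z)) = 5*(z + (1 - 2*z)) = 5*(1 - z) = 5 - 5*z)
(P(m(1)) + ((43 - 32) - 16))² = ((5 - 5*1) + ((43 - 32) - 16))² = ((5 - 5) + (11 - 16))² = (0 - 5)² = (-5)² = 25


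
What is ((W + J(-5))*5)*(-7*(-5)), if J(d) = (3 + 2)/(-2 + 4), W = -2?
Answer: 175/2 ≈ 87.500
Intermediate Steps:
J(d) = 5/2
((W + J(-5))*5)*(-7*(-5)) = ((-2 + 5/2)*5)*(-7*(-5)) = ((1/2)*5)*35 = (5/2)*35 = 175/2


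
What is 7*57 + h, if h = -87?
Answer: 312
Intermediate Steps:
7*57 + h = 7*57 - 87 = 399 - 87 = 312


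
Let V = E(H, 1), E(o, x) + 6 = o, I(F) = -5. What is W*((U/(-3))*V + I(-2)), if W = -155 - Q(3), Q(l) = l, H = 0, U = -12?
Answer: 4582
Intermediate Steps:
E(o, x) = -6 + o
V = -6 (V = -6 + 0 = -6)
W = -158 (W = -155 - 1*3 = -155 - 3 = -158)
W*((U/(-3))*V + I(-2)) = -158*(-12/(-3)*(-6) - 5) = -158*(-12*(-⅓)*(-6) - 5) = -158*(4*(-6) - 5) = -158*(-24 - 5) = -158*(-29) = 4582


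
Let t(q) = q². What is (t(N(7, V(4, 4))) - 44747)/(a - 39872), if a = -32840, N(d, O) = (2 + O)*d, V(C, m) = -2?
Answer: 44747/72712 ≈ 0.61540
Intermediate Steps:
N(d, O) = d*(2 + O)
(t(N(7, V(4, 4))) - 44747)/(a - 39872) = ((7*(2 - 2))² - 44747)/(-32840 - 39872) = ((7*0)² - 44747)/(-72712) = (0² - 44747)*(-1/72712) = (0 - 44747)*(-1/72712) = -44747*(-1/72712) = 44747/72712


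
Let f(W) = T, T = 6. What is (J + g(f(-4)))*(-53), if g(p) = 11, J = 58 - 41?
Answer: -1484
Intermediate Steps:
J = 17
f(W) = 6
(J + g(f(-4)))*(-53) = (17 + 11)*(-53) = 28*(-53) = -1484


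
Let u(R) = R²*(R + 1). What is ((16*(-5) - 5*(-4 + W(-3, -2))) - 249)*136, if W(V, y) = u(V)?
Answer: -29784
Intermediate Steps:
u(R) = R²*(1 + R)
W(V, y) = V²*(1 + V)
((16*(-5) - 5*(-4 + W(-3, -2))) - 249)*136 = ((16*(-5) - 5*(-4 + (-3)²*(1 - 3))) - 249)*136 = ((-80 - 5*(-4 + 9*(-2))) - 249)*136 = ((-80 - 5*(-4 - 18)) - 249)*136 = ((-80 - 5*(-22)) - 249)*136 = ((-80 + 110) - 249)*136 = (30 - 249)*136 = -219*136 = -29784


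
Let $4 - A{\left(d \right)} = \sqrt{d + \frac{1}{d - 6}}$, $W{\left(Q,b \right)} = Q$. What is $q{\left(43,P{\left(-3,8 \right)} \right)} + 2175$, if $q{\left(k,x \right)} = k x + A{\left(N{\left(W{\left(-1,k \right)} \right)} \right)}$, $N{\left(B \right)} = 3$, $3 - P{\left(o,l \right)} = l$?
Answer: $1964 - \frac{2 \sqrt{6}}{3} \approx 1962.4$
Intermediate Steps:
$P{\left(o,l \right)} = 3 - l$
$A{\left(d \right)} = 4 - \sqrt{d + \frac{1}{-6 + d}}$ ($A{\left(d \right)} = 4 - \sqrt{d + \frac{1}{d - 6}} = 4 - \sqrt{d + \frac{1}{-6 + d}}$)
$q{\left(k,x \right)} = 4 - \frac{2 \sqrt{6}}{3} + k x$ ($q{\left(k,x \right)} = k x + \left(4 - \sqrt{\frac{1 + 3 \left(-6 + 3\right)}{-6 + 3}}\right) = k x + \left(4 - \sqrt{\frac{1 + 3 \left(-3\right)}{-3}}\right) = k x + \left(4 - \sqrt{- \frac{1 - 9}{3}}\right) = k x + \left(4 - \sqrt{\left(- \frac{1}{3}\right) \left(-8\right)}\right) = k x + \left(4 - \sqrt{\frac{8}{3}}\right) = k x + \left(4 - \frac{2 \sqrt{6}}{3}\right) = 4 - \frac{2 \sqrt{6}}{3} + k x$)
$q{\left(43,P{\left(-3,8 \right)} \right)} + 2175 = \left(4 - \frac{2 \sqrt{6}}{3} + 43 \left(3 - 8\right)\right) + 2175 = \left(4 - \frac{2 \sqrt{6}}{3} + 43 \left(-5\right)\right) + 2175 = \left(4 - \frac{2 \sqrt{6}}{3} - 215\right) + 2175 = \left(-211 - \frac{2 \sqrt{6}}{3}\right) + 2175 = 1964 - \frac{2 \sqrt{6}}{3}$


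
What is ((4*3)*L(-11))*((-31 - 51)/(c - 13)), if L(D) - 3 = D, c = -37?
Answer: -3936/25 ≈ -157.44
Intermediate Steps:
L(D) = 3 + D
((4*3)*L(-11))*((-31 - 51)/(c - 13)) = ((4*3)*(3 - 11))*((-31 - 51)/(-37 - 13)) = (12*(-8))*(-82/(-50)) = -(-7872)*(-1)/50 = -96*41/25 = -3936/25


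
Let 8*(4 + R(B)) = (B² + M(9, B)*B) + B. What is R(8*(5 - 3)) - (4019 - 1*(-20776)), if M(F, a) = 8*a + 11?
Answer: -24487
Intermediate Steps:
M(F, a) = 11 + 8*a
R(B) = -4 + B/8 + B²/8 + B*(11 + 8*B)/8 (R(B) = -4 + ((B² + (11 + 8*B)*B) + B)/8 = -4 + ((B² + B*(11 + 8*B)) + B)/8 = -4 + (B + B² + B*(11 + 8*B))/8 = -4 + (B/8 + B²/8 + B*(11 + 8*B)/8) = -4 + B/8 + B²/8 + B*(11 + 8*B)/8)
R(8*(5 - 3)) - (4019 - 1*(-20776)) = (-4 + 3*(8*(5 - 3))/2 + 9*(8*(5 - 3))²/8) - (4019 - 1*(-20776)) = (-4 + 3*(8*2)/2 + 9*(8*2)²/8) - (4019 + 20776) = (-4 + (3/2)*16 + (9/8)*16²) - 1*24795 = (-4 + 24 + (9/8)*256) - 24795 = (-4 + 24 + 288) - 24795 = 308 - 24795 = -24487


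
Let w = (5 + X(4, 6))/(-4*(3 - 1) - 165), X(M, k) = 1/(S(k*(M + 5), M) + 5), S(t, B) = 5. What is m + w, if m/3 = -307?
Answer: -1593381/1730 ≈ -921.03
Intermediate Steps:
m = -921 (m = 3*(-307) = -921)
X(M, k) = 1/10 (X(M, k) = 1/(5 + 5) = 1/10)
w = -51/1730 (w = (5 + 1/10)/(-4*(3 - 1) - 165) = 51/(10*(-4*2 - 165)) = 51/(10*(-8 - 165)) = (51/10)/(-173) = (51/10)*(-1/173) = -51/1730 ≈ -0.029480)
m + w = -921 - 51/1730 = -1593381/1730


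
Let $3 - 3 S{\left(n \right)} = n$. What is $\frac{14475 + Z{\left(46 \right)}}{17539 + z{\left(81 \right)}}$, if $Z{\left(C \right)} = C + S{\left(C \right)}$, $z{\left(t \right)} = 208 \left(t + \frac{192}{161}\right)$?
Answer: $\frac{7006720}{16728729} \approx 0.41884$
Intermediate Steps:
$S{\left(n \right)} = 1 - \frac{n}{3}$
$z{\left(t \right)} = \frac{39936}{161} + 208 t$ ($z{\left(t \right)} = 208 \left(t + 192 \cdot \frac{1}{161}\right) = 208 \left(t + \frac{192}{161}\right) = 208 \left(\frac{192}{161} + t\right) = \frac{39936}{161} + 208 t$)
$Z{\left(C \right)} = 1 + \frac{2 C}{3}$ ($Z{\left(C \right)} = C - \left(-1 + \frac{C}{3}\right) = 1 + \frac{2 C}{3}$)
$\frac{14475 + Z{\left(46 \right)}}{17539 + z{\left(81 \right)}} = \frac{14475 + \left(1 + \frac{2}{3} \cdot 46\right)}{17539 + \left(\frac{39936}{161} + 208 \cdot 81\right)} = \frac{14475 + \left(1 + \frac{92}{3}\right)}{17539 + \left(\frac{39936}{161} + 16848\right)} = \frac{14475 + \frac{95}{3}}{17539 + \frac{2752464}{161}} = \frac{43520}{3 \cdot \frac{5576243}{161}} = \frac{43520}{3} \cdot \frac{161}{5576243} = \frac{7006720}{16728729}$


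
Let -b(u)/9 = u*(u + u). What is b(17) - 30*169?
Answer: -10272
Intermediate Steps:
b(u) = -18*u² (b(u) = -9*u*(u + u) = -9*u*2*u = -18*u²)
b(17) - 30*169 = -18*17² - 30*169 = -18*289 - 5070 = -5202 - 5070 = -10272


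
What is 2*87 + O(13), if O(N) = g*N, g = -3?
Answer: 135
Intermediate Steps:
O(N) = -3*N
2*87 + O(13) = 2*87 - 3*13 = 174 - 39 = 135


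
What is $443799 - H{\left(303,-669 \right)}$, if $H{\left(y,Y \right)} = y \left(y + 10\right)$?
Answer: $348960$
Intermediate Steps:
$H{\left(y,Y \right)} = y \left(10 + y\right)$
$443799 - H{\left(303,-669 \right)} = 443799 - 303 \left(10 + 303\right) = 443799 - 303 \cdot 313 = 443799 - 94839 = 348960$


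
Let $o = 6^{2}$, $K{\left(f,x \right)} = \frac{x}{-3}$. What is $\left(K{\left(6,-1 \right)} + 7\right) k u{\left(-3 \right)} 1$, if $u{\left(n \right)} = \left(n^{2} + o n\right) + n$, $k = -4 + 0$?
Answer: $2992$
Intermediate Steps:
$K{\left(f,x \right)} = - \frac{x}{3}$ ($K{\left(f,x \right)} = x \left(- \frac{1}{3}\right) = - \frac{x}{3}$)
$o = 36$
$k = -4$
$u{\left(n \right)} = n^{2} + 37 n$ ($u{\left(n \right)} = \left(n^{2} + 36 n\right) + n = n^{2} + 37 n$)
$\left(K{\left(6,-1 \right)} + 7\right) k u{\left(-3 \right)} 1 = \left(\left(- \frac{1}{3}\right) \left(-1\right) + 7\right) - 4 \left(- 3 \left(37 - 3\right)\right) 1 = \left(\frac{1}{3} + 7\right) - 4 \left(\left(-3\right) 34\right) 1 = \frac{22 \left(-4\right) \left(-102\right) 1}{3} = \frac{22 \cdot 408 \cdot 1}{3} = \frac{22}{3} \cdot 408 = 2992$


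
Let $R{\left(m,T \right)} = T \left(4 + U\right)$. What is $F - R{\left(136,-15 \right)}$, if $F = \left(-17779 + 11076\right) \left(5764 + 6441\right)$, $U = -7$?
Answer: $-81810160$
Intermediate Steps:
$R{\left(m,T \right)} = - 3 T$ ($R{\left(m,T \right)} = T \left(4 - 7\right) = T \left(-3\right) = - 3 T$)
$F = -81810115$ ($F = \left(-6703\right) 12205 = -81810115$)
$F - R{\left(136,-15 \right)} = -81810115 - \left(-3\right) \left(-15\right) = -81810115 - 45 = -81810160$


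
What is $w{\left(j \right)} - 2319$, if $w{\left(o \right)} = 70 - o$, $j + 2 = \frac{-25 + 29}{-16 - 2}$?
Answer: $- \frac{20221}{9} \approx -2246.8$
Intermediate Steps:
$j = - \frac{20}{9}$ ($j = -2 + \frac{-25 + 29}{-16 - 2} = -2 + \frac{4}{-18} = -2 + 4 \left(- \frac{1}{18}\right) = -2 - \frac{2}{9} = - \frac{20}{9} \approx -2.2222$)
$w{\left(j \right)} - 2319 = \left(70 - - \frac{20}{9}\right) - 2319 = \left(70 + \frac{20}{9}\right) - 2319 = \frac{650}{9} - 2319 = - \frac{20221}{9}$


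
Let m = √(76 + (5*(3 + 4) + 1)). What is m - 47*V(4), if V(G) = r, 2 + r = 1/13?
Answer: 1175/13 + 4*√7 ≈ 100.97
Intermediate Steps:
r = -25/13 (r = -2 + 1/13 = -25/13 ≈ -1.9231)
m = 4*√7 (m = √(76 + (5*7 + 1)) = √(76 + (35 + 1)) = √(76 + 36) = √112 = 4*√7 ≈ 10.583)
V(G) = -25/13
m - 47*V(4) = 4*√7 - 47*(-25/13) = 4*√7 + 1175/13 = 1175/13 + 4*√7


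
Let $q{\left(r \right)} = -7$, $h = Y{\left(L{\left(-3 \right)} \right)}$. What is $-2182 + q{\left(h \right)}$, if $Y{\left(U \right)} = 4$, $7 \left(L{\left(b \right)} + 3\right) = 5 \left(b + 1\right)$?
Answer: $-2189$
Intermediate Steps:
$L{\left(b \right)} = - \frac{16}{7} + \frac{5 b}{7}$ ($L{\left(b \right)} = -3 + \frac{5 \left(b + 1\right)}{7} = -3 + \frac{5 \left(1 + b\right)}{7} = -3 + \frac{5 + 5 b}{7} = -3 + \left(\frac{5}{7} + \frac{5 b}{7}\right) = - \frac{16}{7} + \frac{5 b}{7}$)
$h = 4$
$-2182 + q{\left(h \right)} = -2182 - 7 = -2189$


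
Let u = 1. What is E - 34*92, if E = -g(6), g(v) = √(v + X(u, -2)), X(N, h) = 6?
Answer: -3128 - 2*√3 ≈ -3131.5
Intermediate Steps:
g(v) = √(6 + v) (g(v) = √(v + 6) = √(6 + v))
E = -2*√3 (E = -√(6 + 6) = -√12 = -2*√3 ≈ -3.4641)
E - 34*92 = -2*√3 - 34*92 = -2*√3 - 3128 = -3128 - 2*√3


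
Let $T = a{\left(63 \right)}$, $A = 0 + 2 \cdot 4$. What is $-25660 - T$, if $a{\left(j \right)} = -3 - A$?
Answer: $-25649$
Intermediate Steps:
$A = 8$ ($A = 0 + 8 = 8$)
$a{\left(j \right)} = -11$ ($a{\left(j \right)} = -3 - 8 = -11$)
$T = -11$
$-25660 - T = -25660 - -11 = -25660 + 11 = -25649$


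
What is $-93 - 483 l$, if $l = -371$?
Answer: $179100$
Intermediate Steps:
$-93 - 483 l = -93 - -179193 = -93 + 179193 = 179100$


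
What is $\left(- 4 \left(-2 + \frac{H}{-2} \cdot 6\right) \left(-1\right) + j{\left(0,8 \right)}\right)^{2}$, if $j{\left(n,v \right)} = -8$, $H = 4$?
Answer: $4096$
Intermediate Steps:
$\left(- 4 \left(-2 + \frac{H}{-2} \cdot 6\right) \left(-1\right) + j{\left(0,8 \right)}\right)^{2} = \left(- 4 \left(-2 + \frac{4}{-2} \cdot 6\right) \left(-1\right) - 8\right)^{2} = \left(- 4 \left(-2 + 4 \left(- \frac{1}{2}\right) 6\right) \left(-1\right) - 8\right)^{2} = \left(- 4 \left(-2 - 12\right) \left(-1\right) - 8\right)^{2} = \left(\left(-4\right) \left(-14\right) \left(-1\right) - 8\right)^{2} = \left(56 \left(-1\right) - 8\right)^{2} = \left(-56 - 8\right)^{2} = \left(-64\right)^{2} = 4096$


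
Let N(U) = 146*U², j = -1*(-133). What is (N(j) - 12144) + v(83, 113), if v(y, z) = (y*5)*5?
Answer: 2572525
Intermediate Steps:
j = 133
v(y, z) = 25*y (v(y, z) = (5*y)*5 = 25*y)
(N(j) - 12144) + v(83, 113) = (146*133² - 12144) + 25*83 = (146*17689 - 12144) + 2075 = (2582594 - 12144) + 2075 = 2570450 + 2075 = 2572525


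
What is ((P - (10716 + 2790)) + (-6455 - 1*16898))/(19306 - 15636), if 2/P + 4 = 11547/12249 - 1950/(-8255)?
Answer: -17973420697/1789554390 ≈ -10.044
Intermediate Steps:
P = -345694/487617 (P = 2/(-4 + (11547/12249 - 1950/(-8255))) = 2/(-4 + (11547*(1/12249) - 1950*(-1/8255))) = 2/(-4 + (1283/1361 + 30/127)) = 2/(-4 + 203771/172847) = 2/(-487617/172847) = 2*(-172847/487617) = -345694/487617 ≈ -0.70895)
((P - (10716 + 2790)) + (-6455 - 1*16898))/(19306 - 15636) = ((-345694/487617 - (10716 + 2790)) + (-6455 - 1*16898))/(19306 - 15636) = ((-345694/487617 - 1*13506) + (-6455 - 16898))/3670 = ((-345694/487617 - 13506) - 23353)*(1/3670) = (-6586100896/487617 - 23353)*(1/3670) = -17973420697/487617*1/3670 = -17973420697/1789554390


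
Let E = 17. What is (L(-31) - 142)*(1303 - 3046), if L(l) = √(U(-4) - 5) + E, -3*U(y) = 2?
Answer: 217875 - 581*I*√51 ≈ 2.1788e+5 - 4149.2*I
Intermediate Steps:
U(y) = -⅔ (U(y) = -⅓*2 = -⅔)
L(l) = 17 + I*√51/3 (L(l) = √(-⅔ - 5) + 17 = √(-17/3) + 17 = I*√51/3 + 17 = 17 + I*√51/3)
(L(-31) - 142)*(1303 - 3046) = ((17 + I*√51/3) - 142)*(1303 - 3046) = (-125 + I*√51/3)*(-1743) = 217875 - 581*I*√51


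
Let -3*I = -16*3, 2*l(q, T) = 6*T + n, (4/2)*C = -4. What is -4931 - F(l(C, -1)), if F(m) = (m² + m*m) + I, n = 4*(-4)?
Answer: -5189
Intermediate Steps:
n = -16
C = -2 (C = (½)*(-4) = -2)
l(q, T) = -8 + 3*T (l(q, T) = (6*T - 16)/2 = (-16 + 6*T)/2 = -8 + 3*T)
I = 16 (I = -(-16)*3/3 = -⅓*(-48) = 16)
F(m) = 16 + 2*m² (F(m) = (m² + m*m) + 16 = (m² + m²) + 16 = 2*m² + 16 = 16 + 2*m²)
-4931 - F(l(C, -1)) = -4931 - (16 + 2*(-8 + 3*(-1))²) = -4931 - (16 + 2*(-8 - 3)²) = -4931 - (16 + 2*(-11)²) = -4931 - (16 + 2*121) = -4931 - (16 + 242) = -4931 - 1*258 = -4931 - 258 = -5189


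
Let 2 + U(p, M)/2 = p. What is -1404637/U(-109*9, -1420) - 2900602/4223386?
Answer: 2963310828675/4151588438 ≈ 713.78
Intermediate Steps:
U(p, M) = -4 + 2*p
-1404637/U(-109*9, -1420) - 2900602/4223386 = -1404637/(-4 + 2*(-109*9)) - 2900602/4223386 = -1404637/(-4 + 2*(-981)) - 2900602*1/4223386 = -1404637/(-4 - 1962) - 1450301/2111693 = -1404637/(-1966) - 1450301/2111693 = -1404637*(-1/1966) - 1450301/2111693 = 1404637/1966 - 1450301/2111693 = 2963310828675/4151588438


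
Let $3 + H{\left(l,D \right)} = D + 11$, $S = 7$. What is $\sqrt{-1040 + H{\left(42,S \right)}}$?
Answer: $5 i \sqrt{41} \approx 32.016 i$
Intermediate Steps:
$H{\left(l,D \right)} = 8 + D$ ($H{\left(l,D \right)} = -3 + \left(D + 11\right) = -3 + \left(11 + D\right) = 8 + D$)
$\sqrt{-1040 + H{\left(42,S \right)}} = \sqrt{-1040 + \left(8 + 7\right)} = \sqrt{-1040 + 15} = \sqrt{-1025} = 5 i \sqrt{41}$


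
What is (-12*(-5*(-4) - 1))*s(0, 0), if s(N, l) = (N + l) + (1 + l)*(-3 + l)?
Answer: 684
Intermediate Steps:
s(N, l) = N + l + (1 + l)*(-3 + l)
(-12*(-5*(-4) - 1))*s(0, 0) = (-12*(-5*(-4) - 1))*(-3 + 0 + 0² - 1*0) = (-12*(20 - 1))*(-3 + 0 + 0 + 0) = -12*19*(-3) = -228*(-3) = 684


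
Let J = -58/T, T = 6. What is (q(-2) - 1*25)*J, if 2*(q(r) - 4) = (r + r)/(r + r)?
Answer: 1189/6 ≈ 198.17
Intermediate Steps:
J = -29/3 (J = -58/6 = -58*⅙ = -29/3 ≈ -9.6667)
q(r) = 9/2 (q(r) = 4 + ((r + r)/(r + r))/2 = 4 + ((2*r)/((2*r)))/2 = 4 + ((2*r)*(1/(2*r)))/2 = 4 + (½)*1 = 4 + ½ = 9/2)
(q(-2) - 1*25)*J = (9/2 - 1*25)*(-29/3) = (9/2 - 25)*(-29/3) = -41/2*(-29/3) = 1189/6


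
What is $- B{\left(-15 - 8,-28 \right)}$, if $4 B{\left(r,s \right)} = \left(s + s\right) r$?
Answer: $-322$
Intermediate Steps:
$B{\left(r,s \right)} = \frac{r s}{2}$ ($B{\left(r,s \right)} = \frac{\left(s + s\right) r}{4} = \frac{2 s r}{4} = \frac{2 r s}{4} = \frac{r s}{2}$)
$- B{\left(-15 - 8,-28 \right)} = - \frac{\left(-15 - 8\right) \left(-28\right)}{2} = - \frac{\left(-23\right) \left(-28\right)}{2} = \left(-1\right) 322 = -322$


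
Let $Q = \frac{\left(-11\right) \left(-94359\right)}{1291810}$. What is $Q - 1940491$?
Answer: $- \frac{2506744640761}{1291810} \approx -1.9405 \cdot 10^{6}$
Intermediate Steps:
$Q = \frac{1037949}{1291810}$ ($Q = 1037949 \cdot \frac{1}{1291810} = \frac{1037949}{1291810} \approx 0.80348$)
$Q - 1940491 = \frac{1037949}{1291810} - 1940491 = - \frac{2506744640761}{1291810}$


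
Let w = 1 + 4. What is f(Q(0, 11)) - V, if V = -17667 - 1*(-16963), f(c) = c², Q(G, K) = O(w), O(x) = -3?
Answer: 713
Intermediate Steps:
w = 5
Q(G, K) = -3
V = -704 (V = -17667 + 16963 = -704)
f(Q(0, 11)) - V = (-3)² - 1*(-704) = 9 + 704 = 713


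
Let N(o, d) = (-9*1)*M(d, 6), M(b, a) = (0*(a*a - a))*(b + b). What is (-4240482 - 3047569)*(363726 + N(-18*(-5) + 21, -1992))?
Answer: -2650853638026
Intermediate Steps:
M(b, a) = 0 (M(b, a) = (0*(a² - a))*(2*b) = 0*(2*b) = 0)
N(o, d) = 0 (N(o, d) = -9*1*0 = -9*0 = 0)
(-4240482 - 3047569)*(363726 + N(-18*(-5) + 21, -1992)) = (-4240482 - 3047569)*(363726 + 0) = -7288051*363726 = -2650853638026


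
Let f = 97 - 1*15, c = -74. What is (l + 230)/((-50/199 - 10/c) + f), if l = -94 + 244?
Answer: 2797940/602911 ≈ 4.6407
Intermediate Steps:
f = 82 (f = 97 - 15 = 82)
l = 150
(l + 230)/((-50/199 - 10/c) + f) = (150 + 230)/((-50/199 - 10/(-74)) + 82) = 380/((-50*1/199 - 10*(-1/74)) + 82) = 380/((-50/199 + 5/37) + 82) = 380/(-855/7363 + 82) = 380/(602911/7363) = 380*(7363/602911) = 2797940/602911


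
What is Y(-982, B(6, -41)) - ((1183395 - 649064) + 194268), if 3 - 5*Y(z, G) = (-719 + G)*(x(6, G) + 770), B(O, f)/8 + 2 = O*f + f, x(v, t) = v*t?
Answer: -43355154/5 ≈ -8.6710e+6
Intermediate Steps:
x(v, t) = t*v
B(O, f) = -16 + 8*f + 8*O*f (B(O, f) = -16 + 8*(O*f + f) = -16 + 8*(f + O*f) = -16 + (8*f + 8*O*f) = -16 + 8*f + 8*O*f)
Y(z, G) = 3/5 - (-719 + G)*(770 + 6*G)/5 (Y(z, G) = 3/5 - (-719 + G)*(G*6 + 770)/5 = 3/5 - (-719 + G)*(6*G + 770)/5 = 3/5 - (-719 + G)*(770 + 6*G)/5)
Y(-982, B(6, -41)) - ((1183395 - 649064) + 194268) = (553633/5 - 6*(-16 + 8*(-41) + 8*6*(-41))**2/5 + 3544*(-16 + 8*(-41) + 8*6*(-41))/5) - ((1183395 - 649064) + 194268) = (553633/5 - 6*(-16 - 328 - 1968)**2/5 + 3544*(-16 - 328 - 1968)/5) - (534331 + 194268) = (553633/5 - 6/5*(-2312)**2 + (3544/5)*(-2312)) - 1*728599 = (553633/5 - 6/5*5345344 - 8193728/5) - 728599 = (553633/5 - 32072064/5 - 8193728/5) - 728599 = -39712159/5 - 728599 = -43355154/5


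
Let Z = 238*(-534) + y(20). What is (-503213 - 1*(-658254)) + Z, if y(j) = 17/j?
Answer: 558997/20 ≈ 27950.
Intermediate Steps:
Z = -2541823/20 (Z = 238*(-534) + 17/20 = -127092 + 17*(1/20) = -127092 + 17/20 = -2541823/20 ≈ -1.2709e+5)
(-503213 - 1*(-658254)) + Z = (-503213 - 1*(-658254)) - 2541823/20 = (-503213 + 658254) - 2541823/20 = 155041 - 2541823/20 = 558997/20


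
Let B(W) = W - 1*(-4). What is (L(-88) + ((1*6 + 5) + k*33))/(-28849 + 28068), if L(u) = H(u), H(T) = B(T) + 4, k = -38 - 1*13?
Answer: 1752/781 ≈ 2.2433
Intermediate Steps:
B(W) = 4 + W (B(W) = W + 4 = 4 + W)
k = -51 (k = -38 - 13 = -51)
H(T) = 8 + T (H(T) = (4 + T) + 4 = 8 + T)
L(u) = 8 + u
(L(-88) + ((1*6 + 5) + k*33))/(-28849 + 28068) = ((8 - 88) + ((1*6 + 5) - 51*33))/(-28849 + 28068) = (-80 + ((6 + 5) - 1683))/(-781) = (-80 + (11 - 1683))*(-1/781) = (-80 - 1672)*(-1/781) = -1752*(-1/781) = 1752/781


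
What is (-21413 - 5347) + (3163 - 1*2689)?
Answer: -26286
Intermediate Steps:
(-21413 - 5347) + (3163 - 1*2689) = -26760 + (3163 - 2689) = -26760 + 474 = -26286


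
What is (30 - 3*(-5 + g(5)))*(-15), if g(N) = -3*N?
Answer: -1350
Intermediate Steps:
(30 - 3*(-5 + g(5)))*(-15) = (30 - 3*(-5 - 3*5))*(-15) = (30 - 3*(-5 - 15))*(-15) = (30 - 3*(-20))*(-15) = (30 + 60)*(-15) = 90*(-15) = -1350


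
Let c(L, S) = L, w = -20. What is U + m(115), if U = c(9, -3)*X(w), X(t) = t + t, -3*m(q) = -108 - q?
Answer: -857/3 ≈ -285.67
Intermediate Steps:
m(q) = 36 + q/3 (m(q) = -(-108 - q)/3 = 36 + q/3)
X(t) = 2*t
U = -360 (U = 9*(2*(-20)) = 9*(-40) = -360)
U + m(115) = -360 + (36 + (1/3)*115) = -360 + (36 + 115/3) = -360 + 223/3 = -857/3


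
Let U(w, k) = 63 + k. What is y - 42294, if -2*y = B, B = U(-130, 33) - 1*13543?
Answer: -71141/2 ≈ -35571.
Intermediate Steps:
B = -13447 (B = (63 + 33) - 1*13543 = 96 - 13543 = -13447)
y = 13447/2 (y = -½*(-13447) = 13447/2 ≈ 6723.5)
y - 42294 = 13447/2 - 42294 = -71141/2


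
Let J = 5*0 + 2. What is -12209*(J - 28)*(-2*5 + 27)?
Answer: 5396378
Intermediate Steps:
J = 2 (J = 0 + 2 = 2)
-12209*(J - 28)*(-2*5 + 27) = -12209*(2 - 28)*(-2*5 + 27) = -(-317434)*(-10 + 27) = -(-317434)*17 = -12209*(-442) = 5396378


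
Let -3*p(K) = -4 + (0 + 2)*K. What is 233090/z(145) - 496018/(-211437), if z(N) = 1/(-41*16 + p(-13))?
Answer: -776521141882/5157 ≈ -1.5058e+8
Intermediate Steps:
p(K) = 4/3 - 2*K/3 (p(K) = -(-4 + (0 + 2)*K)/3 = -(-4 + 2*K)/3 = 4/3 - 2*K/3)
z(N) = -1/646 (z(N) = 1/(-41*16 + (4/3 - 2/3*(-13))) = 1/(-656 + (4/3 + 26/3)) = 1/(-656 + 10) = 1/(-646) = -1/646)
233090/z(145) - 496018/(-211437) = 233090/(-1/646) - 496018/(-211437) = 233090*(-646) - 496018*(-1/211437) = -150576140 + 12098/5157 = -776521141882/5157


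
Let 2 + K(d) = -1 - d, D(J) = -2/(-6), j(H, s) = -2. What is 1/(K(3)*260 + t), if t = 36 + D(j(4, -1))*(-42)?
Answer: -1/1538 ≈ -0.00065020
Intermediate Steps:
D(J) = 1/3 (D(J) = -2*(-1/6) = 1/3)
K(d) = -3 - d (K(d) = -2 + (-1 - d) = -3 - d)
t = 22 (t = 36 + (1/3)*(-42) = 36 - 14 = 22)
1/(K(3)*260 + t) = 1/((-3 - 1*3)*260 + 22) = 1/((-3 - 3)*260 + 22) = 1/(-6*260 + 22) = 1/(-1560 + 22) = 1/(-1538) = -1/1538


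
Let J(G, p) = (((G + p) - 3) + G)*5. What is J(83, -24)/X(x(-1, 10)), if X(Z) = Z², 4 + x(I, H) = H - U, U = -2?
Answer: 695/64 ≈ 10.859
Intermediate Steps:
x(I, H) = -2 + H (x(I, H) = -4 + (H - 1*(-2)) = -4 + (H + 2) = -4 + (2 + H) = -2 + H)
J(G, p) = -15 + 5*p + 10*G (J(G, p) = ((-3 + G + p) + G)*5 = (-3 + p + 2*G)*5 = -15 + 5*p + 10*G)
J(83, -24)/X(x(-1, 10)) = (-15 + 5*(-24) + 10*83)/((-2 + 10)²) = (-15 - 120 + 830)/(8²) = 695/64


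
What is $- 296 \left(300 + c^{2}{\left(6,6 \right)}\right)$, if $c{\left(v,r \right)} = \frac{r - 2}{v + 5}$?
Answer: $- \frac{10749536}{121} \approx -88839.0$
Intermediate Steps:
$c{\left(v,r \right)} = \frac{-2 + r}{5 + v}$
$- 296 \left(300 + c^{2}{\left(6,6 \right)}\right) = - 296 \left(300 + \left(\frac{-2 + 6}{5 + 6}\right)^{2}\right) = - 296 \left(300 + \left(\frac{1}{11} \cdot 4\right)^{2}\right) = - 296 \left(300 + \left(\frac{4}{11}\right)^{2}\right) = - 296 \left(300 + \frac{16}{121}\right) = \left(-296\right) \frac{36316}{121} = - \frac{10749536}{121}$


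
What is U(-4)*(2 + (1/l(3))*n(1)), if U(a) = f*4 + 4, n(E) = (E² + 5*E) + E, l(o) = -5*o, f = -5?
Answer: -368/15 ≈ -24.533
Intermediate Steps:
n(E) = E² + 6*E
U(a) = -16 (U(a) = -5*4 + 4 = -20 + 4 = -16)
U(-4)*(2 + (1/l(3))*n(1)) = -16*(2 + (1/(-5*3))*(1*(6 + 1))) = -16*(2 + (1/(-15))*(1*7)) = -16*(2 + (1*(-1/15))*7) = -16*(2 - 1/15*7) = -16*(2 - 7/15) = -16*23/15 = -368/15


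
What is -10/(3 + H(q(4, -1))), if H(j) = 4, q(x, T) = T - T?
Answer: -10/7 ≈ -1.4286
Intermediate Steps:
q(x, T) = 0
-10/(3 + H(q(4, -1))) = -10/(3 + 4) = -10/7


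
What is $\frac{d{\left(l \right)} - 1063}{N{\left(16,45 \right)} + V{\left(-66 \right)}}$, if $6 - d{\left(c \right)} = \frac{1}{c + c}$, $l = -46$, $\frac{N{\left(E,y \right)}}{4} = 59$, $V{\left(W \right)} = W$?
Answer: $- \frac{97243}{15640} \approx -6.2176$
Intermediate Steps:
$N{\left(E,y \right)} = 236$ ($N{\left(E,y \right)} = 4 \cdot 59 = 236$)
$d{\left(c \right)} = 6 - \frac{1}{2 c}$ ($d{\left(c \right)} = 6 - \frac{1}{c + c} = 6 - \frac{1}{2 c}$)
$\frac{d{\left(l \right)} - 1063}{N{\left(16,45 \right)} + V{\left(-66 \right)}} = \frac{\left(6 - \frac{1}{2 \left(-46\right)}\right) - 1063}{236 - 66} = \frac{\left(6 - - \frac{1}{92}\right) - 1063}{170} = \left(\left(6 + \frac{1}{92}\right) - 1063\right) \frac{1}{170} = \left(\frac{553}{92} - 1063\right) \frac{1}{170} = \left(- \frac{97243}{92}\right) \frac{1}{170} = - \frac{97243}{15640}$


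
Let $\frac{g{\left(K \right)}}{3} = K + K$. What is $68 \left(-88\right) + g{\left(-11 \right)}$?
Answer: $-6050$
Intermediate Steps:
$g{\left(K \right)} = 6 K$ ($g{\left(K \right)} = 3 \left(K + K\right) = 3 \cdot 2 K = 6 K$)
$68 \left(-88\right) + g{\left(-11 \right)} = 68 \left(-88\right) + 6 \left(-11\right) = -5984 - 66 = -6050$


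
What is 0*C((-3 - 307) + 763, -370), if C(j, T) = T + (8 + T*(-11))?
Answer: 0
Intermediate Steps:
C(j, T) = 8 - 10*T (C(j, T) = T + (8 - 11*T) = 8 - 10*T)
0*C((-3 - 307) + 763, -370) = 0*(8 - 10*(-370)) = 0*(8 + 3700) = 0*3708 = 0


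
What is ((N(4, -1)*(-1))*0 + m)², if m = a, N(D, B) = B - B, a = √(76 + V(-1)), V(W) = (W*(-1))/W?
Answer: 75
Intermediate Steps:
V(W) = -1 (V(W) = (-W)/W = -1)
a = 5*√3 (a = √(76 - 1) = √75 = 5*√3 ≈ 8.6602)
N(D, B) = 0
m = 5*√3 ≈ 8.6602
((N(4, -1)*(-1))*0 + m)² = ((0*(-1))*0 + 5*√3)² = (0*0 + 5*√3)² = (0 + 5*√3)² = (5*√3)² = 75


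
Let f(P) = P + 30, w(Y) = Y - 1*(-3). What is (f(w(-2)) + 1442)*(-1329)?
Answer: -1957617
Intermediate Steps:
w(Y) = 3 + Y (w(Y) = Y + 3 = 3 + Y)
f(P) = 30 + P
(f(w(-2)) + 1442)*(-1329) = ((30 + (3 - 2)) + 1442)*(-1329) = ((30 + 1) + 1442)*(-1329) = (31 + 1442)*(-1329) = 1473*(-1329) = -1957617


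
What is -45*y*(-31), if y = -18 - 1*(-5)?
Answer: -18135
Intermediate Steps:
y = -13 (y = -18 + 5 = -13)
-45*y*(-31) = -45*(-13)*(-31) = 585*(-31) = -18135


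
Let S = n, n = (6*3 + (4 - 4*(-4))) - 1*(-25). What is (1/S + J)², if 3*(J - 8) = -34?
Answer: 43681/3969 ≈ 11.006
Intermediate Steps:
J = -10/3 (J = 8 + (⅓)*(-34) = 8 - 34/3 = -10/3 ≈ -3.3333)
n = 63 (n = (18 + (4 + 16)) + 25 = (18 + 20) + 25 = 38 + 25 = 63)
S = 63
(1/S + J)² = (1/63 - 10/3)² = (-209/63)² = 43681/3969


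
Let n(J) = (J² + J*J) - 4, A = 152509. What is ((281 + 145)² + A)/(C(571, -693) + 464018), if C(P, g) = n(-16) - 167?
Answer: 333985/464359 ≈ 0.71924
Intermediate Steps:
n(J) = -4 + 2*J² (n(J) = (J² + J²) - 4 = 2*J² - 4 = -4 + 2*J²)
C(P, g) = 341 (C(P, g) = (-4 + 2*(-16)²) - 167 = (-4 + 2*256) - 167 = (-4 + 512) - 167 = 508 - 167 = 341)
((281 + 145)² + A)/(C(571, -693) + 464018) = ((281 + 145)² + 152509)/(341 + 464018) = (426² + 152509)/464359 = (181476 + 152509)*(1/464359) = 333985*(1/464359) = 333985/464359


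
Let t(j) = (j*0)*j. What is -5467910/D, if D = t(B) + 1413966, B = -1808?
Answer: -2733955/706983 ≈ -3.8671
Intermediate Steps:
t(j) = 0 (t(j) = 0*j = 0)
D = 1413966 (D = 0 + 1413966 = 1413966)
-5467910/D = -5467910/1413966 = -5467910*1/1413966 = -2733955/706983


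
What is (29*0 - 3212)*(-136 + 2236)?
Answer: -6745200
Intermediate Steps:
(29*0 - 3212)*(-136 + 2236) = (0 - 3212)*2100 = -3212*2100 = -6745200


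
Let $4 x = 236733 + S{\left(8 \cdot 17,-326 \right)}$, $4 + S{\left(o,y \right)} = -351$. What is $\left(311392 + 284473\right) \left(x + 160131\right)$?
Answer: $\frac{261257605115}{2} \approx 1.3063 \cdot 10^{11}$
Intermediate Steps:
$S{\left(o,y \right)} = -355$ ($S{\left(o,y \right)} = -4 - 351 = -355$)
$x = \frac{118189}{2}$ ($x = \frac{236733 - 355}{4} = \frac{1}{4} \cdot 236378 = \frac{118189}{2} \approx 59095.0$)
$\left(311392 + 284473\right) \left(x + 160131\right) = \left(311392 + 284473\right) \left(\frac{118189}{2} + 160131\right) = 595865 \cdot \frac{438451}{2} = \frac{261257605115}{2}$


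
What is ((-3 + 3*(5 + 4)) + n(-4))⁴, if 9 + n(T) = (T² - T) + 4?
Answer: 2313441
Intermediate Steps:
n(T) = -5 + T² - T (n(T) = -9 + ((T² - T) + 4) = -9 + (4 + T² - T) = -5 + T² - T)
((-3 + 3*(5 + 4)) + n(-4))⁴ = ((-3 + 3*(5 + 4)) + (-5 + (-4)² - 1*(-4)))⁴ = ((-3 + 3*9) + (-5 + 16 + 4))⁴ = ((-3 + 27) + 15)⁴ = (24 + 15)⁴ = 39⁴ = 2313441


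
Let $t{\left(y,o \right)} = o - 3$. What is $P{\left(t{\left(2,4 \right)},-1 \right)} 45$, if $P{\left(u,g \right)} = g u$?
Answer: $-45$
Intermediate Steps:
$t{\left(y,o \right)} = -3 + o$
$P{\left(t{\left(2,4 \right)},-1 \right)} 45 = - (-3 + 4) 45 = \left(-1\right) 1 \cdot 45 = \left(-1\right) 45 = -45$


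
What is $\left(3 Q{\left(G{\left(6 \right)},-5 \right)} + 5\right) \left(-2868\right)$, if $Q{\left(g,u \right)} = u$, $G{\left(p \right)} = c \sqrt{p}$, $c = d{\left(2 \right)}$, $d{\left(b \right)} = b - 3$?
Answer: $28680$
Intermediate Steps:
$d{\left(b \right)} = -3 + b$ ($d{\left(b \right)} = b - 3 = -3 + b$)
$c = -1$ ($c = -3 + 2 = -1$)
$G{\left(p \right)} = - \sqrt{p}$
$\left(3 Q{\left(G{\left(6 \right)},-5 \right)} + 5\right) \left(-2868\right) = \left(3 \left(-5\right) + 5\right) \left(-2868\right) = \left(-15 + 5\right) \left(-2868\right) = \left(-10\right) \left(-2868\right) = 28680$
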